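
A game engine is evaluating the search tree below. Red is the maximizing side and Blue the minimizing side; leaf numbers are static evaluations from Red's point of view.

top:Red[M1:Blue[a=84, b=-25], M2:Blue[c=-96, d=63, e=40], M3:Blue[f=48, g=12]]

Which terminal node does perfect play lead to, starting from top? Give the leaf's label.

g

M1 (Blue): min(84, -25) = -25
M2 (Blue): min(-96, 63, 40) = -96
M3 (Blue): min(48, 12) = 12
top (Red): max(-25, -96, 12) = 12
At top, Red picks M3 (highest: 12).
At M3, Blue picks g (lowest: 12).
Terminal value 12.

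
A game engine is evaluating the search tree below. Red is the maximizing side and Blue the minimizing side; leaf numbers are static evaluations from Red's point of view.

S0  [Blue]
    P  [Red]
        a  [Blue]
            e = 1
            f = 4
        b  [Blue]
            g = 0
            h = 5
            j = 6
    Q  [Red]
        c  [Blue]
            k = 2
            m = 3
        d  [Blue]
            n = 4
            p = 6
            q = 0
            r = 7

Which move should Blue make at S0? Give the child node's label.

P

a (Blue): min(1, 4) = 1
b (Blue): min(0, 5, 6) = 0
P (Red): max(1, 0) = 1
c (Blue): min(2, 3) = 2
d (Blue): min(4, 6, 0, 7) = 0
Q (Red): max(2, 0) = 2
S0 (Blue): min(1, 2) = 1
Blue at S0 wants the lowest of {P=1, Q=2}, so chooses P.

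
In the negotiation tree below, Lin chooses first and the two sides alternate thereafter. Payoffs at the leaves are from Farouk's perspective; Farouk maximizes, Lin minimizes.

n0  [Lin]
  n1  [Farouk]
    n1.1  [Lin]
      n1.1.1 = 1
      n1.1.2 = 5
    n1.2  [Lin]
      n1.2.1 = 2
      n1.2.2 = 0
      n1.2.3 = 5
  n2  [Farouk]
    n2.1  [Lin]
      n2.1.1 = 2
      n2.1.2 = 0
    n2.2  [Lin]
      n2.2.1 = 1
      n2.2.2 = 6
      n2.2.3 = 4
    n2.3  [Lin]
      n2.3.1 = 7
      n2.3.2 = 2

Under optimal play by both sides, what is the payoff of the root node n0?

1

n1.1 (Lin): min(1, 5) = 1
n1.2 (Lin): min(2, 0, 5) = 0
n1 (Farouk): max(1, 0) = 1
n2.1 (Lin): min(2, 0) = 0
n2.2 (Lin): min(1, 6, 4) = 1
n2.3 (Lin): min(7, 2) = 2
n2 (Farouk): max(0, 1, 2) = 2
n0 (Lin): min(1, 2) = 1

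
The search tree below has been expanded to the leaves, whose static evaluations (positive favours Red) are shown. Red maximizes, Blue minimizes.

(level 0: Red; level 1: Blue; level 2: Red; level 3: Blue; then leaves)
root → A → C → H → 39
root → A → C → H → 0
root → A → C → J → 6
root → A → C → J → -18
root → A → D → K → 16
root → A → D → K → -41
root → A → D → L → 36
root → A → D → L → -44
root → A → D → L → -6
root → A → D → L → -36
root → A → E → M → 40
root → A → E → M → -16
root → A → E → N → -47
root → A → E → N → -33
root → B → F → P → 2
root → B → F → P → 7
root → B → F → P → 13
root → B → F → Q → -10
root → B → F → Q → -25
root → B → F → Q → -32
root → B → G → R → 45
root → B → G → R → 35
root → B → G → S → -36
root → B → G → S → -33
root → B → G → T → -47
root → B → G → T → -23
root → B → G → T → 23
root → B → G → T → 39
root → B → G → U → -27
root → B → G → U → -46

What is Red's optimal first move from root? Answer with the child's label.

B

H (Blue): min(39, 0) = 0
J (Blue): min(6, -18) = -18
C (Red): max(0, -18) = 0
K (Blue): min(16, -41) = -41
L (Blue): min(36, -44, -6, -36) = -44
D (Red): max(-41, -44) = -41
M (Blue): min(40, -16) = -16
N (Blue): min(-47, -33) = -47
E (Red): max(-16, -47) = -16
A (Blue): min(0, -41, -16) = -41
P (Blue): min(2, 7, 13) = 2
Q (Blue): min(-10, -25, -32) = -32
F (Red): max(2, -32) = 2
R (Blue): min(45, 35) = 35
S (Blue): min(-36, -33) = -36
T (Blue): min(-47, -23, 23, 39) = -47
U (Blue): min(-27, -46) = -46
G (Red): max(35, -36, -47, -46) = 35
B (Blue): min(2, 35) = 2
root (Red): max(-41, 2) = 2
Red at root wants the highest of {A=-41, B=2}, so chooses B.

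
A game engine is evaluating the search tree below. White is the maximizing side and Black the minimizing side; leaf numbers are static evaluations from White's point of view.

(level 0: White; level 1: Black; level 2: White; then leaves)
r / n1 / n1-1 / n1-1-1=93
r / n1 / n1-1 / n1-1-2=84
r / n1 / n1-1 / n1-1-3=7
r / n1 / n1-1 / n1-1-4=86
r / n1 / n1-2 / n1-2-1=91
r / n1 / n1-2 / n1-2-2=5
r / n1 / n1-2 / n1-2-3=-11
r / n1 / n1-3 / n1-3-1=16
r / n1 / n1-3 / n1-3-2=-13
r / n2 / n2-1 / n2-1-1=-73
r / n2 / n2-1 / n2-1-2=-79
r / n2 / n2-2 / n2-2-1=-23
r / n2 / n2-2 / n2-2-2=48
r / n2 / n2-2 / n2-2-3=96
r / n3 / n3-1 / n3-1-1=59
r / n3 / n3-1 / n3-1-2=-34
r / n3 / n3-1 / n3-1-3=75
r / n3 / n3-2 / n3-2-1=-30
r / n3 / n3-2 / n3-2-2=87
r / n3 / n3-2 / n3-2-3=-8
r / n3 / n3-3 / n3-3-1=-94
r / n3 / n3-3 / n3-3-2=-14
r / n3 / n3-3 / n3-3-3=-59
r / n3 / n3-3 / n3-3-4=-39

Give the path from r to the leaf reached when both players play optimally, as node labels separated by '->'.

n1-1 (White): max(93, 84, 7, 86) = 93
n1-2 (White): max(91, 5, -11) = 91
n1-3 (White): max(16, -13) = 16
n1 (Black): min(93, 91, 16) = 16
n2-1 (White): max(-73, -79) = -73
n2-2 (White): max(-23, 48, 96) = 96
n2 (Black): min(-73, 96) = -73
n3-1 (White): max(59, -34, 75) = 75
n3-2 (White): max(-30, 87, -8) = 87
n3-3 (White): max(-94, -14, -59, -39) = -14
n3 (Black): min(75, 87, -14) = -14
r (White): max(16, -73, -14) = 16
At r, White picks n1 (highest: 16).
At n1, Black picks n1-3 (lowest: 16).
At n1-3, White picks n1-3-1 (highest: 16).
Terminal value 16.

r -> n1 -> n1-3 -> n1-3-1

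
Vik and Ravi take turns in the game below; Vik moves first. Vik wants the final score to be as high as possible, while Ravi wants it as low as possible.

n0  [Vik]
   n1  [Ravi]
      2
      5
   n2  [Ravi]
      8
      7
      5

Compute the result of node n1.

2

n1 (Ravi): min(2, 5) = 2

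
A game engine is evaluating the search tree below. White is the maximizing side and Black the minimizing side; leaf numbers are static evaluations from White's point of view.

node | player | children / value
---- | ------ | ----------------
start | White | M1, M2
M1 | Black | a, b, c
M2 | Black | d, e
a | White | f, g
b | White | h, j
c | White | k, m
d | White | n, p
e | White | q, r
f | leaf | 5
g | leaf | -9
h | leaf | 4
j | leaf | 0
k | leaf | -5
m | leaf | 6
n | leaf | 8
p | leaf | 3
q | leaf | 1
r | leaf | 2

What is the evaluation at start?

a (White): max(5, -9) = 5
b (White): max(4, 0) = 4
c (White): max(-5, 6) = 6
M1 (Black): min(5, 4, 6) = 4
d (White): max(8, 3) = 8
e (White): max(1, 2) = 2
M2 (Black): min(8, 2) = 2
start (White): max(4, 2) = 4

4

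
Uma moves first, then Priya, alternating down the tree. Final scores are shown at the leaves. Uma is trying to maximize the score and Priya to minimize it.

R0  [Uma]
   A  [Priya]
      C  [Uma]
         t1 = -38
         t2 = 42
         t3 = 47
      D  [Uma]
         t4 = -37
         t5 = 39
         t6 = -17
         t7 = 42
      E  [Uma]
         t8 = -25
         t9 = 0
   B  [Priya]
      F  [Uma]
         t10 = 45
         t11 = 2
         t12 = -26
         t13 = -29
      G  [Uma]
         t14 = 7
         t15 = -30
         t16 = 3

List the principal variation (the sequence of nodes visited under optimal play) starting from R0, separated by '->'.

C (Uma): max(-38, 42, 47) = 47
D (Uma): max(-37, 39, -17, 42) = 42
E (Uma): max(-25, 0) = 0
A (Priya): min(47, 42, 0) = 0
F (Uma): max(45, 2, -26, -29) = 45
G (Uma): max(7, -30, 3) = 7
B (Priya): min(45, 7) = 7
R0 (Uma): max(0, 7) = 7
At R0, Uma picks B (highest: 7).
At B, Priya picks G (lowest: 7).
At G, Uma picks t14 (highest: 7).
Terminal value 7.

R0 -> B -> G -> t14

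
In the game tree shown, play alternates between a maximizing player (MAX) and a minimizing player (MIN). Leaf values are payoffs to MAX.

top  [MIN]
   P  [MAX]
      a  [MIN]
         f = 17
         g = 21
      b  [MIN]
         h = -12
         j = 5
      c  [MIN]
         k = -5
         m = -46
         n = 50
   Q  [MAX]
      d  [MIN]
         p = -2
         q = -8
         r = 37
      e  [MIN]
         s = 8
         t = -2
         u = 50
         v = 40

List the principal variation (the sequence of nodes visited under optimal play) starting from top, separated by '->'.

top -> Q -> e -> t

a (MIN): min(17, 21) = 17
b (MIN): min(-12, 5) = -12
c (MIN): min(-5, -46, 50) = -46
P (MAX): max(17, -12, -46) = 17
d (MIN): min(-2, -8, 37) = -8
e (MIN): min(8, -2, 50, 40) = -2
Q (MAX): max(-8, -2) = -2
top (MIN): min(17, -2) = -2
At top, MIN picks Q (lowest: -2).
At Q, MAX picks e (highest: -2).
At e, MIN picks t (lowest: -2).
Terminal value -2.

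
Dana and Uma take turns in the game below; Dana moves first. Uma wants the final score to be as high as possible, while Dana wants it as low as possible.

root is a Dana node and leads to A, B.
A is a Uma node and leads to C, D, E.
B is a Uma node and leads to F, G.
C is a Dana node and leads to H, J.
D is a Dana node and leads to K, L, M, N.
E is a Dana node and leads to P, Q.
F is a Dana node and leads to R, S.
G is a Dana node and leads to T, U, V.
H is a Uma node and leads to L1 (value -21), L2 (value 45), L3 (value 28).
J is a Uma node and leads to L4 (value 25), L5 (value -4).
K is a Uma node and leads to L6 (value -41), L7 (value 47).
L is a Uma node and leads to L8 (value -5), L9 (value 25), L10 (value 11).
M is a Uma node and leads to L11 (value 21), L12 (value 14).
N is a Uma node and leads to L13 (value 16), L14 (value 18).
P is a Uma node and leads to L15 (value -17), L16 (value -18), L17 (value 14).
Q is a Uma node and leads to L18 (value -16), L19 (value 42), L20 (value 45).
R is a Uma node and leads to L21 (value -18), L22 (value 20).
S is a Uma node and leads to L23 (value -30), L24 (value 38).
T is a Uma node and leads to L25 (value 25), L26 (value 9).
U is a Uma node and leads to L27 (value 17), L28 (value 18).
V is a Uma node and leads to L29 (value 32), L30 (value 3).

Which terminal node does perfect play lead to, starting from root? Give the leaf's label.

L22

H (Uma): max(-21, 45, 28) = 45
J (Uma): max(25, -4) = 25
C (Dana): min(45, 25) = 25
K (Uma): max(-41, 47) = 47
L (Uma): max(-5, 25, 11) = 25
M (Uma): max(21, 14) = 21
N (Uma): max(16, 18) = 18
D (Dana): min(47, 25, 21, 18) = 18
P (Uma): max(-17, -18, 14) = 14
Q (Uma): max(-16, 42, 45) = 45
E (Dana): min(14, 45) = 14
A (Uma): max(25, 18, 14) = 25
R (Uma): max(-18, 20) = 20
S (Uma): max(-30, 38) = 38
F (Dana): min(20, 38) = 20
T (Uma): max(25, 9) = 25
U (Uma): max(17, 18) = 18
V (Uma): max(32, 3) = 32
G (Dana): min(25, 18, 32) = 18
B (Uma): max(20, 18) = 20
root (Dana): min(25, 20) = 20
At root, Dana picks B (lowest: 20).
At B, Uma picks F (highest: 20).
At F, Dana picks R (lowest: 20).
At R, Uma picks L22 (highest: 20).
Terminal value 20.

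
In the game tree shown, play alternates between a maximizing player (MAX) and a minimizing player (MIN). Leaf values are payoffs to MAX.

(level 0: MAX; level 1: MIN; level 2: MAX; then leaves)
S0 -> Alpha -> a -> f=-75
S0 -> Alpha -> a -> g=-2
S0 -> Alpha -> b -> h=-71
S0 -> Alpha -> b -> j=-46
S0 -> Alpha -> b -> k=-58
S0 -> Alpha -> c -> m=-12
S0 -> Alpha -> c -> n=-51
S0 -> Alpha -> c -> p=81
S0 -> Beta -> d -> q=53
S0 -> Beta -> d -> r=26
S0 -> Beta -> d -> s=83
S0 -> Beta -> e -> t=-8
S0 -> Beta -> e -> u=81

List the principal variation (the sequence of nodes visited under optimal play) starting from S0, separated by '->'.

S0 -> Beta -> e -> u

a (MAX): max(-75, -2) = -2
b (MAX): max(-71, -46, -58) = -46
c (MAX): max(-12, -51, 81) = 81
Alpha (MIN): min(-2, -46, 81) = -46
d (MAX): max(53, 26, 83) = 83
e (MAX): max(-8, 81) = 81
Beta (MIN): min(83, 81) = 81
S0 (MAX): max(-46, 81) = 81
At S0, MAX picks Beta (highest: 81).
At Beta, MIN picks e (lowest: 81).
At e, MAX picks u (highest: 81).
Terminal value 81.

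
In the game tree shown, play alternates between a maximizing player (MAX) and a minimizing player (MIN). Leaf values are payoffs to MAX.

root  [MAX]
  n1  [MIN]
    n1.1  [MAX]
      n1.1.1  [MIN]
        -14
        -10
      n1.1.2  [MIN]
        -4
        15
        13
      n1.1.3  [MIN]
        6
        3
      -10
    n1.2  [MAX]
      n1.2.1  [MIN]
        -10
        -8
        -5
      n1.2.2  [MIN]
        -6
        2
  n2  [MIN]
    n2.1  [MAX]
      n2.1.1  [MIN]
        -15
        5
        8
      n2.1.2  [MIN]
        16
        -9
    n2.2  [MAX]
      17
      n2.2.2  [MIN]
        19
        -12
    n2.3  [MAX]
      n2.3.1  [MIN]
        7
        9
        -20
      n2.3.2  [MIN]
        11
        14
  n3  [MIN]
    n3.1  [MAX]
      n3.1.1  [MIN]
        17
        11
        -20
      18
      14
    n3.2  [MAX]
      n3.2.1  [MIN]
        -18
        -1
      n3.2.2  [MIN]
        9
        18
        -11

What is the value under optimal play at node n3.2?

-11

n3.2.1 (MIN): min(-18, -1) = -18
n3.2.2 (MIN): min(9, 18, -11) = -11
n3.2 (MAX): max(-18, -11) = -11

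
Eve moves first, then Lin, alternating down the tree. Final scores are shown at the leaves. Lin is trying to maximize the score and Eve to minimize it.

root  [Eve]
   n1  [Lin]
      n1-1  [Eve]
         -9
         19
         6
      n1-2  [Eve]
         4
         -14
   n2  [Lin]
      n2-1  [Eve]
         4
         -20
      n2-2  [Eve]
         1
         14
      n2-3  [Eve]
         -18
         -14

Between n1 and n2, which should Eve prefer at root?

n1-1 (Eve): min(-9, 19, 6) = -9
n1-2 (Eve): min(4, -14) = -14
n1 (Lin): max(-9, -14) = -9
n2-1 (Eve): min(4, -20) = -20
n2-2 (Eve): min(1, 14) = 1
n2-3 (Eve): min(-18, -14) = -18
n2 (Lin): max(-20, 1, -18) = 1
Eve prefers the lower value; n1=-9, n2=1. n1 is better since -9 < 1.

n1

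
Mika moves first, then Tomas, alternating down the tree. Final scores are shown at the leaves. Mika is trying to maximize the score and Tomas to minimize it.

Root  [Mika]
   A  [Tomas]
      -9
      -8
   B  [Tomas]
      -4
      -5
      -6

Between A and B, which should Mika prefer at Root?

B

A (Tomas): min(-9, -8) = -9
B (Tomas): min(-4, -5, -6) = -6
Mika prefers the higher value; A=-9, B=-6. B is better since -6 > -9.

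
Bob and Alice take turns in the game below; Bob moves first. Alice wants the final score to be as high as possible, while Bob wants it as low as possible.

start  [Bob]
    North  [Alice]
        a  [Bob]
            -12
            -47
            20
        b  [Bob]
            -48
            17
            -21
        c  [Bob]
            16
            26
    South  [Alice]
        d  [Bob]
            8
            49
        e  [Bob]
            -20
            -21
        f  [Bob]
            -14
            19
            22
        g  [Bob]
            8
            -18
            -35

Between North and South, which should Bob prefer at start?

a (Bob): min(-12, -47, 20) = -47
b (Bob): min(-48, 17, -21) = -48
c (Bob): min(16, 26) = 16
North (Alice): max(-47, -48, 16) = 16
d (Bob): min(8, 49) = 8
e (Bob): min(-20, -21) = -21
f (Bob): min(-14, 19, 22) = -14
g (Bob): min(8, -18, -35) = -35
South (Alice): max(8, -21, -14, -35) = 8
Bob prefers the lower value; North=16, South=8. South is better since 8 < 16.

South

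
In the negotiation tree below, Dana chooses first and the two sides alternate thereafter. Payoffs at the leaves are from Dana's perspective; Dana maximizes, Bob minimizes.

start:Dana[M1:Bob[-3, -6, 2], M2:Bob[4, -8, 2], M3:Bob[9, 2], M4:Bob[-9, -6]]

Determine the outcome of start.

M1 (Bob): min(-3, -6, 2) = -6
M2 (Bob): min(4, -8, 2) = -8
M3 (Bob): min(9, 2) = 2
M4 (Bob): min(-9, -6) = -9
start (Dana): max(-6, -8, 2, -9) = 2

2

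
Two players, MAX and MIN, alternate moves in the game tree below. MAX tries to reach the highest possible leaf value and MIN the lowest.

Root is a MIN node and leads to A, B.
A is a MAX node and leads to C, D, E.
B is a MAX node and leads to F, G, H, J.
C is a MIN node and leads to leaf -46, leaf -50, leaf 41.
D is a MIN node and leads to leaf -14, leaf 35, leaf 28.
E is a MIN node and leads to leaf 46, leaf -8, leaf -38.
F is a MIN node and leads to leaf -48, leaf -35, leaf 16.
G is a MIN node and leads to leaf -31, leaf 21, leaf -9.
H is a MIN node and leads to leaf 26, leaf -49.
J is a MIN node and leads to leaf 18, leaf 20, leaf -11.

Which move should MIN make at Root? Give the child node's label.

C (MIN): min(-46, -50, 41) = -50
D (MIN): min(-14, 35, 28) = -14
E (MIN): min(46, -8, -38) = -38
A (MAX): max(-50, -14, -38) = -14
F (MIN): min(-48, -35, 16) = -48
G (MIN): min(-31, 21, -9) = -31
H (MIN): min(26, -49) = -49
J (MIN): min(18, 20, -11) = -11
B (MAX): max(-48, -31, -49, -11) = -11
Root (MIN): min(-14, -11) = -14
MIN at Root wants the lowest of {A=-14, B=-11}, so chooses A.

A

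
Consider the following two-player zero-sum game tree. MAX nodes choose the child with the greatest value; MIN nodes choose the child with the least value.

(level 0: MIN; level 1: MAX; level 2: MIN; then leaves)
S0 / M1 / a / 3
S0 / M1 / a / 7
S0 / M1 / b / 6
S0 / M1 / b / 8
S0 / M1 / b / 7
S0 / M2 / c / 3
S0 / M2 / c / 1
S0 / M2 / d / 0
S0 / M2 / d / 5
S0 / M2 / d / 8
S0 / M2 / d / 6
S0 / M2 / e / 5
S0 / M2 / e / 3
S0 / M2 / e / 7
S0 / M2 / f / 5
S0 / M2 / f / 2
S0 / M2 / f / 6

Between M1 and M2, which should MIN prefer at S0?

M2

a (MIN): min(3, 7) = 3
b (MIN): min(6, 8, 7) = 6
M1 (MAX): max(3, 6) = 6
c (MIN): min(3, 1) = 1
d (MIN): min(0, 5, 8, 6) = 0
e (MIN): min(5, 3, 7) = 3
f (MIN): min(5, 2, 6) = 2
M2 (MAX): max(1, 0, 3, 2) = 3
MIN prefers the lower value; M1=6, M2=3. M2 is better since 3 < 6.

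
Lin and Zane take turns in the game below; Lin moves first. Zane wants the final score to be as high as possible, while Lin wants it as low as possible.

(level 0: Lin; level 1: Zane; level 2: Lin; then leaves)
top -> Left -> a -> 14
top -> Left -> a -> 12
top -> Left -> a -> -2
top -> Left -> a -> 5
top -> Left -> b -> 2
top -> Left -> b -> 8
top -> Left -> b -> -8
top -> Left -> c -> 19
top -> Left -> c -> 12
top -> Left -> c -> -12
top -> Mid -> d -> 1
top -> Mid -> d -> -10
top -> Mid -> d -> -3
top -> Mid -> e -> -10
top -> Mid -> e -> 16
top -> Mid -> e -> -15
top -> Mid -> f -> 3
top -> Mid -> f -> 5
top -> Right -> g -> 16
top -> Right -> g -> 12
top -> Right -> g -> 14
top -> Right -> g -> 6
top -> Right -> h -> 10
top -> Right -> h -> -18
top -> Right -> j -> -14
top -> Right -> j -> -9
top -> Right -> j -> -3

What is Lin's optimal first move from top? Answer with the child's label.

Left

a (Lin): min(14, 12, -2, 5) = -2
b (Lin): min(2, 8, -8) = -8
c (Lin): min(19, 12, -12) = -12
Left (Zane): max(-2, -8, -12) = -2
d (Lin): min(1, -10, -3) = -10
e (Lin): min(-10, 16, -15) = -15
f (Lin): min(3, 5) = 3
Mid (Zane): max(-10, -15, 3) = 3
g (Lin): min(16, 12, 14, 6) = 6
h (Lin): min(10, -18) = -18
j (Lin): min(-14, -9, -3) = -14
Right (Zane): max(6, -18, -14) = 6
top (Lin): min(-2, 3, 6) = -2
Lin at top wants the lowest of {Left=-2, Mid=3, Right=6}, so chooses Left.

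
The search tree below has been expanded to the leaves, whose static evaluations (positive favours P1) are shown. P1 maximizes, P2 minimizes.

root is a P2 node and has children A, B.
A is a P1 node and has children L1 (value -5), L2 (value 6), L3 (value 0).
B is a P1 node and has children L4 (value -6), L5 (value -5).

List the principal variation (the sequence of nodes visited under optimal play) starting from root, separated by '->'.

A (P1): max(-5, 6, 0) = 6
B (P1): max(-6, -5) = -5
root (P2): min(6, -5) = -5
At root, P2 picks B (lowest: -5).
At B, P1 picks L5 (highest: -5).
Terminal value -5.

root -> B -> L5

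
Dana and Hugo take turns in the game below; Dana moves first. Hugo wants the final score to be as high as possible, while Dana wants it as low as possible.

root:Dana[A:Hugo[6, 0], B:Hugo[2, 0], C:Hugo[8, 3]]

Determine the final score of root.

2

A (Hugo): max(6, 0) = 6
B (Hugo): max(2, 0) = 2
C (Hugo): max(8, 3) = 8
root (Dana): min(6, 2, 8) = 2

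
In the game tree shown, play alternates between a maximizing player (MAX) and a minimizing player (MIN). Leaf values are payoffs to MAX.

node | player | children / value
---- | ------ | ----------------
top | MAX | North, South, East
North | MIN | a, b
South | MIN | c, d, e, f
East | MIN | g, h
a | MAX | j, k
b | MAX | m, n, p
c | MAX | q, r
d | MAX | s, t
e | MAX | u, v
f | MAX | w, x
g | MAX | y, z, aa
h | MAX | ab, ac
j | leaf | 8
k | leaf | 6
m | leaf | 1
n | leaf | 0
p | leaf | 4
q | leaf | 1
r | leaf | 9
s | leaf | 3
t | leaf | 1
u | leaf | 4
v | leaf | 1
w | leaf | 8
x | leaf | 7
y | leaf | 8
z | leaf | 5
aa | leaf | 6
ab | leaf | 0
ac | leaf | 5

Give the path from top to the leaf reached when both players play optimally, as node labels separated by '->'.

top -> East -> h -> ac

a (MAX): max(8, 6) = 8
b (MAX): max(1, 0, 4) = 4
North (MIN): min(8, 4) = 4
c (MAX): max(1, 9) = 9
d (MAX): max(3, 1) = 3
e (MAX): max(4, 1) = 4
f (MAX): max(8, 7) = 8
South (MIN): min(9, 3, 4, 8) = 3
g (MAX): max(8, 5, 6) = 8
h (MAX): max(0, 5) = 5
East (MIN): min(8, 5) = 5
top (MAX): max(4, 3, 5) = 5
At top, MAX picks East (highest: 5).
At East, MIN picks h (lowest: 5).
At h, MAX picks ac (highest: 5).
Terminal value 5.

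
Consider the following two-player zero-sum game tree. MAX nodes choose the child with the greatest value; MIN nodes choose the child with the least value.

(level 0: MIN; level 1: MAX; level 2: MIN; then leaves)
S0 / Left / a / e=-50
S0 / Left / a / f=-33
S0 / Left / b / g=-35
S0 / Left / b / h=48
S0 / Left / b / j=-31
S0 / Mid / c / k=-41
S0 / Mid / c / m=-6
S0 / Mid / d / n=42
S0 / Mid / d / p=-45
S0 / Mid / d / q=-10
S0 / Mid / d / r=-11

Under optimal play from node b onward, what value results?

b (MIN): min(-35, 48, -31) = -35

-35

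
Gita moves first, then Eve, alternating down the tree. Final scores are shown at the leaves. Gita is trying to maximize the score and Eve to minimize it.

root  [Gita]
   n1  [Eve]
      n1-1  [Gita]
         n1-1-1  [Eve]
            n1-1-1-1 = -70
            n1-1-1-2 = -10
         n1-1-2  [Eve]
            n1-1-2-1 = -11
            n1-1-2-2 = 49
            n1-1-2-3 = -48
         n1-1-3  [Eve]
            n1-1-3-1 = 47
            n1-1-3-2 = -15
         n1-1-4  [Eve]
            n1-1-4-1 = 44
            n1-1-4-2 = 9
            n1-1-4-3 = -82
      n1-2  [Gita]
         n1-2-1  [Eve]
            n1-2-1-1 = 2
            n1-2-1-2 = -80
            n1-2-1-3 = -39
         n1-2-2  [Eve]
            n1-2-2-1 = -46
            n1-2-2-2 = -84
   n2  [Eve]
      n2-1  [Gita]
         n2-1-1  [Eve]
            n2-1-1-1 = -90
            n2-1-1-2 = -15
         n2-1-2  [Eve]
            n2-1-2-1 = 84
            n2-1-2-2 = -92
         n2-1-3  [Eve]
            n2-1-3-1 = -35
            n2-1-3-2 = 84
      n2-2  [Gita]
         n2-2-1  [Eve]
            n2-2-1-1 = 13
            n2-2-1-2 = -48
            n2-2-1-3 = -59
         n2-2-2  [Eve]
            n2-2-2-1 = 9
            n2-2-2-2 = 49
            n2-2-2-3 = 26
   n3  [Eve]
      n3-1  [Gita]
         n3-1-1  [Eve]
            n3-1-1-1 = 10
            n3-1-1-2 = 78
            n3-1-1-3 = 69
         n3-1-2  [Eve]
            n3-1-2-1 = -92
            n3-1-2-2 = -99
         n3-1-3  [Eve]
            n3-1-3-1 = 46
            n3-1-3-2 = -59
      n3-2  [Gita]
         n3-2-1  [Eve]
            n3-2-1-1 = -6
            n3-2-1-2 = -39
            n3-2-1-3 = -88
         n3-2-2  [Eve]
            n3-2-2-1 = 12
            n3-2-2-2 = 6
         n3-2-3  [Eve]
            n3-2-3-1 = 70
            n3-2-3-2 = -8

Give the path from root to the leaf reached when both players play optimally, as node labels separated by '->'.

root -> n3 -> n3-2 -> n3-2-2 -> n3-2-2-2

n1-1-1 (Eve): min(-70, -10) = -70
n1-1-2 (Eve): min(-11, 49, -48) = -48
n1-1-3 (Eve): min(47, -15) = -15
n1-1-4 (Eve): min(44, 9, -82) = -82
n1-1 (Gita): max(-70, -48, -15, -82) = -15
n1-2-1 (Eve): min(2, -80, -39) = -80
n1-2-2 (Eve): min(-46, -84) = -84
n1-2 (Gita): max(-80, -84) = -80
n1 (Eve): min(-15, -80) = -80
n2-1-1 (Eve): min(-90, -15) = -90
n2-1-2 (Eve): min(84, -92) = -92
n2-1-3 (Eve): min(-35, 84) = -35
n2-1 (Gita): max(-90, -92, -35) = -35
n2-2-1 (Eve): min(13, -48, -59) = -59
n2-2-2 (Eve): min(9, 49, 26) = 9
n2-2 (Gita): max(-59, 9) = 9
n2 (Eve): min(-35, 9) = -35
n3-1-1 (Eve): min(10, 78, 69) = 10
n3-1-2 (Eve): min(-92, -99) = -99
n3-1-3 (Eve): min(46, -59) = -59
n3-1 (Gita): max(10, -99, -59) = 10
n3-2-1 (Eve): min(-6, -39, -88) = -88
n3-2-2 (Eve): min(12, 6) = 6
n3-2-3 (Eve): min(70, -8) = -8
n3-2 (Gita): max(-88, 6, -8) = 6
n3 (Eve): min(10, 6) = 6
root (Gita): max(-80, -35, 6) = 6
At root, Gita picks n3 (highest: 6).
At n3, Eve picks n3-2 (lowest: 6).
At n3-2, Gita picks n3-2-2 (highest: 6).
At n3-2-2, Eve picks n3-2-2-2 (lowest: 6).
Terminal value 6.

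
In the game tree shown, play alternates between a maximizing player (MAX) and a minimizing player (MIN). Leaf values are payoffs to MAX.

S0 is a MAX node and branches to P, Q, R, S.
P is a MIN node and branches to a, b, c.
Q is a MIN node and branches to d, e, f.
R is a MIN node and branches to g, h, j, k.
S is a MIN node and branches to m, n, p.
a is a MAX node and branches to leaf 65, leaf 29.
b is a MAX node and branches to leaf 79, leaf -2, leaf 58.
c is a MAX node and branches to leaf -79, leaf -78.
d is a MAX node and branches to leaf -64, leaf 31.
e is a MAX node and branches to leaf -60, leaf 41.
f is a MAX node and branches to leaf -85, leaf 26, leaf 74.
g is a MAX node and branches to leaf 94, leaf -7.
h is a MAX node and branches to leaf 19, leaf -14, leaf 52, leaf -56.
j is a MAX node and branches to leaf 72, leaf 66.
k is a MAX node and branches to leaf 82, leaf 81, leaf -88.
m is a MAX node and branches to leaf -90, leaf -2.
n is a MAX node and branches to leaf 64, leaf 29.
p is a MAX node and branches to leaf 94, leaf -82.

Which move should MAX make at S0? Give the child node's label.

a (MAX): max(65, 29) = 65
b (MAX): max(79, -2, 58) = 79
c (MAX): max(-79, -78) = -78
P (MIN): min(65, 79, -78) = -78
d (MAX): max(-64, 31) = 31
e (MAX): max(-60, 41) = 41
f (MAX): max(-85, 26, 74) = 74
Q (MIN): min(31, 41, 74) = 31
g (MAX): max(94, -7) = 94
h (MAX): max(19, -14, 52, -56) = 52
j (MAX): max(72, 66) = 72
k (MAX): max(82, 81, -88) = 82
R (MIN): min(94, 52, 72, 82) = 52
m (MAX): max(-90, -2) = -2
n (MAX): max(64, 29) = 64
p (MAX): max(94, -82) = 94
S (MIN): min(-2, 64, 94) = -2
S0 (MAX): max(-78, 31, 52, -2) = 52
MAX at S0 wants the highest of {P=-78, Q=31, R=52, S=-2}, so chooses R.

R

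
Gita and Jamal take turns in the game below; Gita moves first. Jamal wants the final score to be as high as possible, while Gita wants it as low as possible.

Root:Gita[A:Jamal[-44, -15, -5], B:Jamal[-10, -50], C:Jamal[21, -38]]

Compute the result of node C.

21

C (Jamal): max(21, -38) = 21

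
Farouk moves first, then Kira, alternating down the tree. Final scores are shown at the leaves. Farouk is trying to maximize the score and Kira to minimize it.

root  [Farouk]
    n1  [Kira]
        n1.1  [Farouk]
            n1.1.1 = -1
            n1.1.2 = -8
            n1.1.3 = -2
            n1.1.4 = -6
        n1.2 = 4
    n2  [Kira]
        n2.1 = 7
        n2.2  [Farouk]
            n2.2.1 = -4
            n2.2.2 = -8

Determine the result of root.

n1.1 (Farouk): max(-1, -8, -2, -6) = -1
n1 (Kira): min(-1, 4) = -1
n2.2 (Farouk): max(-4, -8) = -4
n2 (Kira): min(7, -4) = -4
root (Farouk): max(-1, -4) = -1

-1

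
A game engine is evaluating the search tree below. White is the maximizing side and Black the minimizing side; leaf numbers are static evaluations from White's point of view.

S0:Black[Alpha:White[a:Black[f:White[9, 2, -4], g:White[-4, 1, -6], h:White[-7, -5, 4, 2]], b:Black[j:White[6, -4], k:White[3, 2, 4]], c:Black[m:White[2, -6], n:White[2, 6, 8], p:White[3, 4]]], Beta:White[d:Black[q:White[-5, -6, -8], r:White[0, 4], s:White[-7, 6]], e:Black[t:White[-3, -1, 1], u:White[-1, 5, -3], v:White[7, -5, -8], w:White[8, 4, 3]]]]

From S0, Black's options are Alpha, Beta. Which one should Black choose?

f (White): max(9, 2, -4) = 9
g (White): max(-4, 1, -6) = 1
h (White): max(-7, -5, 4, 2) = 4
a (Black): min(9, 1, 4) = 1
j (White): max(6, -4) = 6
k (White): max(3, 2, 4) = 4
b (Black): min(6, 4) = 4
m (White): max(2, -6) = 2
n (White): max(2, 6, 8) = 8
p (White): max(3, 4) = 4
c (Black): min(2, 8, 4) = 2
Alpha (White): max(1, 4, 2) = 4
q (White): max(-5, -6, -8) = -5
r (White): max(0, 4) = 4
s (White): max(-7, 6) = 6
d (Black): min(-5, 4, 6) = -5
t (White): max(-3, -1, 1) = 1
u (White): max(-1, 5, -3) = 5
v (White): max(7, -5, -8) = 7
w (White): max(8, 4, 3) = 8
e (Black): min(1, 5, 7, 8) = 1
Beta (White): max(-5, 1) = 1
S0 (Black): min(4, 1) = 1
Black at S0 wants the lowest of {Alpha=4, Beta=1}, so chooses Beta.

Beta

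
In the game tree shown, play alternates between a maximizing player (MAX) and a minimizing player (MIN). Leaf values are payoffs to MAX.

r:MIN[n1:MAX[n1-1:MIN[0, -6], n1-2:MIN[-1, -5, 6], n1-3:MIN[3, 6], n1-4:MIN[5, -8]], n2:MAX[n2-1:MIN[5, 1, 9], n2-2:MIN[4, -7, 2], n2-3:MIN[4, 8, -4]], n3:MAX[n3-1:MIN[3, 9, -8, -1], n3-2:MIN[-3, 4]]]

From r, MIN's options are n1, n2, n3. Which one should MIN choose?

n3

n1-1 (MIN): min(0, -6) = -6
n1-2 (MIN): min(-1, -5, 6) = -5
n1-3 (MIN): min(3, 6) = 3
n1-4 (MIN): min(5, -8) = -8
n1 (MAX): max(-6, -5, 3, -8) = 3
n2-1 (MIN): min(5, 1, 9) = 1
n2-2 (MIN): min(4, -7, 2) = -7
n2-3 (MIN): min(4, 8, -4) = -4
n2 (MAX): max(1, -7, -4) = 1
n3-1 (MIN): min(3, 9, -8, -1) = -8
n3-2 (MIN): min(-3, 4) = -3
n3 (MAX): max(-8, -3) = -3
r (MIN): min(3, 1, -3) = -3
MIN at r wants the lowest of {n1=3, n2=1, n3=-3}, so chooses n3.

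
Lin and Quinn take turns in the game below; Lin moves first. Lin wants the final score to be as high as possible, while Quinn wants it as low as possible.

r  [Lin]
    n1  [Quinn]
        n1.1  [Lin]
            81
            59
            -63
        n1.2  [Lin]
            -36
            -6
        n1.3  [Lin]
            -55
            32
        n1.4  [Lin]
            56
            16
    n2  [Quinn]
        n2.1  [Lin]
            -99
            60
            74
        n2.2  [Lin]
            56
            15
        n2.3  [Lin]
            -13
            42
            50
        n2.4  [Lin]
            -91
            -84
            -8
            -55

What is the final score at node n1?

-6

n1.1 (Lin): max(81, 59, -63) = 81
n1.2 (Lin): max(-36, -6) = -6
n1.3 (Lin): max(-55, 32) = 32
n1.4 (Lin): max(56, 16) = 56
n1 (Quinn): min(81, -6, 32, 56) = -6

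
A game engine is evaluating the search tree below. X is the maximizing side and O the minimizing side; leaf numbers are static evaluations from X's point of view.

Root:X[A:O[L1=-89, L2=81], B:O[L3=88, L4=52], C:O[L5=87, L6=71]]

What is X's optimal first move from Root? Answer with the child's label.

C

A (O): min(-89, 81) = -89
B (O): min(88, 52) = 52
C (O): min(87, 71) = 71
Root (X): max(-89, 52, 71) = 71
X at Root wants the highest of {A=-89, B=52, C=71}, so chooses C.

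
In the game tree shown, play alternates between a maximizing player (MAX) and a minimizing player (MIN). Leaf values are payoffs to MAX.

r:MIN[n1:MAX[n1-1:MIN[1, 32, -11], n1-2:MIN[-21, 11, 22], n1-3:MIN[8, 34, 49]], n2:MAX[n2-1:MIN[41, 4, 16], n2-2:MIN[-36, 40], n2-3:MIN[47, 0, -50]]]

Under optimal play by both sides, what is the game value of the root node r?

n1-1 (MIN): min(1, 32, -11) = -11
n1-2 (MIN): min(-21, 11, 22) = -21
n1-3 (MIN): min(8, 34, 49) = 8
n1 (MAX): max(-11, -21, 8) = 8
n2-1 (MIN): min(41, 4, 16) = 4
n2-2 (MIN): min(-36, 40) = -36
n2-3 (MIN): min(47, 0, -50) = -50
n2 (MAX): max(4, -36, -50) = 4
r (MIN): min(8, 4) = 4

4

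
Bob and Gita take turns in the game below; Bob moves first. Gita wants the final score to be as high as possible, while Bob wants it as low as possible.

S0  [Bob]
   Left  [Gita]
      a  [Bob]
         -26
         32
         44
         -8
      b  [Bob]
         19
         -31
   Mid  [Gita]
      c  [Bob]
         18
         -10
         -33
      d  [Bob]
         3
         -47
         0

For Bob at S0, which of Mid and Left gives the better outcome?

c (Bob): min(18, -10, -33) = -33
d (Bob): min(3, -47, 0) = -47
Mid (Gita): max(-33, -47) = -33
a (Bob): min(-26, 32, 44, -8) = -26
b (Bob): min(19, -31) = -31
Left (Gita): max(-26, -31) = -26
Bob prefers the lower value; Mid=-33, Left=-26. Mid is better since -33 < -26.

Mid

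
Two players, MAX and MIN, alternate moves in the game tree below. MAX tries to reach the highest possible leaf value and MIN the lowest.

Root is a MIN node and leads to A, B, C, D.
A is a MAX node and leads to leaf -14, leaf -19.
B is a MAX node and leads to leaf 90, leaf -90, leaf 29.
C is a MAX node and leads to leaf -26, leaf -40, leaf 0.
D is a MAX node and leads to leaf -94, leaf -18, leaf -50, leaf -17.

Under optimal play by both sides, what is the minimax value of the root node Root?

A (MAX): max(-14, -19) = -14
B (MAX): max(90, -90, 29) = 90
C (MAX): max(-26, -40, 0) = 0
D (MAX): max(-94, -18, -50, -17) = -17
Root (MIN): min(-14, 90, 0, -17) = -17

-17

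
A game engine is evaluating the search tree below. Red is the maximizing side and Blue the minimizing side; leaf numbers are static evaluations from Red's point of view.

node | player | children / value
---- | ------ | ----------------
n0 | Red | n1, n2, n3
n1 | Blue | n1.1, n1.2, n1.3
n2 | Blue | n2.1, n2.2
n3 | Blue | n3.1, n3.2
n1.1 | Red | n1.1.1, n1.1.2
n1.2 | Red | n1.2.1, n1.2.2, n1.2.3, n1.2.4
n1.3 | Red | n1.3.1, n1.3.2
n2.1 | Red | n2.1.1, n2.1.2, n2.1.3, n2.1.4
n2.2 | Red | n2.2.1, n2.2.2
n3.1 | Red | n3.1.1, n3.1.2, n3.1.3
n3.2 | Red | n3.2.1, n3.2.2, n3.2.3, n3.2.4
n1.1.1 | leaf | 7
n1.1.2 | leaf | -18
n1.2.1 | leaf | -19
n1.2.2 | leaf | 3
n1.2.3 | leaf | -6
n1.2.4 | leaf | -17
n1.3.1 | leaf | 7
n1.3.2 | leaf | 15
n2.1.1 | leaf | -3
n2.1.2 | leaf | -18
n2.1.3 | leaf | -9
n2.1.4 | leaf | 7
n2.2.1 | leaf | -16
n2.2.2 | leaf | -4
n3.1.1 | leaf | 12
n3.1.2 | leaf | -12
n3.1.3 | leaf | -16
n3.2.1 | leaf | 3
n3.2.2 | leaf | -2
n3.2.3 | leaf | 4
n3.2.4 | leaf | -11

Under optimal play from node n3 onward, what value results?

n3.1 (Red): max(12, -12, -16) = 12
n3.2 (Red): max(3, -2, 4, -11) = 4
n3 (Blue): min(12, 4) = 4

4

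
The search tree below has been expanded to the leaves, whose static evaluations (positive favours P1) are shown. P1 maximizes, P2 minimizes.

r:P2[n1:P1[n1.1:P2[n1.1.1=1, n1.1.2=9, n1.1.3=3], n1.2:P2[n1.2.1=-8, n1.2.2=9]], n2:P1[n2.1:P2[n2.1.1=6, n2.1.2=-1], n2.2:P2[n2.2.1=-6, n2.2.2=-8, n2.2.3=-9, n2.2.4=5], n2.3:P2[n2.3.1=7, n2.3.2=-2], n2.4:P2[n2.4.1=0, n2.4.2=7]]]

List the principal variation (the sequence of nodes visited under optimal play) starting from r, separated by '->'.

r -> n2 -> n2.4 -> n2.4.1

n1.1 (P2): min(1, 9, 3) = 1
n1.2 (P2): min(-8, 9) = -8
n1 (P1): max(1, -8) = 1
n2.1 (P2): min(6, -1) = -1
n2.2 (P2): min(-6, -8, -9, 5) = -9
n2.3 (P2): min(7, -2) = -2
n2.4 (P2): min(0, 7) = 0
n2 (P1): max(-1, -9, -2, 0) = 0
r (P2): min(1, 0) = 0
At r, P2 picks n2 (lowest: 0).
At n2, P1 picks n2.4 (highest: 0).
At n2.4, P2 picks n2.4.1 (lowest: 0).
Terminal value 0.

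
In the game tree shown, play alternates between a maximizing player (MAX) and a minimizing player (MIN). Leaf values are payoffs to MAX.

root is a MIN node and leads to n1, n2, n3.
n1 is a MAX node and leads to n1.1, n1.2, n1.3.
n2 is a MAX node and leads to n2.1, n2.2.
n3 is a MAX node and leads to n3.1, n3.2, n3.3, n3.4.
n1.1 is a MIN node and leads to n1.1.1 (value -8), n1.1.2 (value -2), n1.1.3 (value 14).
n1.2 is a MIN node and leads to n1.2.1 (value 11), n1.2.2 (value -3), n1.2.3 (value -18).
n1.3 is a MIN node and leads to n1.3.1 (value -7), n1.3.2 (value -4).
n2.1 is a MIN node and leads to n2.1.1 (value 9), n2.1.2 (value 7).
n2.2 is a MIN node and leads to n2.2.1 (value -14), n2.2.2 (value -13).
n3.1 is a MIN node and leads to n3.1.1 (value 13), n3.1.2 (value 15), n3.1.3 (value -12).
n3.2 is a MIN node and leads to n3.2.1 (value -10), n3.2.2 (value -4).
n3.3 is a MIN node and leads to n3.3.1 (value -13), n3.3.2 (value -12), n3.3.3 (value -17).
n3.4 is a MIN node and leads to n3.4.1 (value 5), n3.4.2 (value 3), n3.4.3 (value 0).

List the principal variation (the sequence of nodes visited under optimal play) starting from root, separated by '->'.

root -> n1 -> n1.3 -> n1.3.1

n1.1 (MIN): min(-8, -2, 14) = -8
n1.2 (MIN): min(11, -3, -18) = -18
n1.3 (MIN): min(-7, -4) = -7
n1 (MAX): max(-8, -18, -7) = -7
n2.1 (MIN): min(9, 7) = 7
n2.2 (MIN): min(-14, -13) = -14
n2 (MAX): max(7, -14) = 7
n3.1 (MIN): min(13, 15, -12) = -12
n3.2 (MIN): min(-10, -4) = -10
n3.3 (MIN): min(-13, -12, -17) = -17
n3.4 (MIN): min(5, 3, 0) = 0
n3 (MAX): max(-12, -10, -17, 0) = 0
root (MIN): min(-7, 7, 0) = -7
At root, MIN picks n1 (lowest: -7).
At n1, MAX picks n1.3 (highest: -7).
At n1.3, MIN picks n1.3.1 (lowest: -7).
Terminal value -7.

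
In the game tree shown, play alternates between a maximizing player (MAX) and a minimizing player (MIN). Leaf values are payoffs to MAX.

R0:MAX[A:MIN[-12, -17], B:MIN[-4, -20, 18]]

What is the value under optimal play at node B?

-20

B (MIN): min(-4, -20, 18) = -20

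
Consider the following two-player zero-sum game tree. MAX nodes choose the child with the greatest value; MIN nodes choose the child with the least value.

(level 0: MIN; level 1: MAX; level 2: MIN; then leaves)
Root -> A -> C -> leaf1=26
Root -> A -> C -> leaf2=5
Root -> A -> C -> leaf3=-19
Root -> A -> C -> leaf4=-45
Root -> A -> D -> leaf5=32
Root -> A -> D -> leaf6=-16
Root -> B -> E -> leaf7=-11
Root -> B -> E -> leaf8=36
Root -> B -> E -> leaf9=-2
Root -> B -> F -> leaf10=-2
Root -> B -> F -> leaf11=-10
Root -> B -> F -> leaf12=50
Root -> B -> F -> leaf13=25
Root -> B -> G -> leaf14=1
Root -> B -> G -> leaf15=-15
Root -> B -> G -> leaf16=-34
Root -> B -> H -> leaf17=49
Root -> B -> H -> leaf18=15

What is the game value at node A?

C (MIN): min(26, 5, -19, -45) = -45
D (MIN): min(32, -16) = -16
A (MAX): max(-45, -16) = -16

-16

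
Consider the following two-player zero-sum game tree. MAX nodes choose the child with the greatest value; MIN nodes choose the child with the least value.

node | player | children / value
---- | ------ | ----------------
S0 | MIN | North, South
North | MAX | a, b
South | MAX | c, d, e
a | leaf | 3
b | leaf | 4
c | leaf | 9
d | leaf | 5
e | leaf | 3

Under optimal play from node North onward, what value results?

4

North (MAX): max(3, 4) = 4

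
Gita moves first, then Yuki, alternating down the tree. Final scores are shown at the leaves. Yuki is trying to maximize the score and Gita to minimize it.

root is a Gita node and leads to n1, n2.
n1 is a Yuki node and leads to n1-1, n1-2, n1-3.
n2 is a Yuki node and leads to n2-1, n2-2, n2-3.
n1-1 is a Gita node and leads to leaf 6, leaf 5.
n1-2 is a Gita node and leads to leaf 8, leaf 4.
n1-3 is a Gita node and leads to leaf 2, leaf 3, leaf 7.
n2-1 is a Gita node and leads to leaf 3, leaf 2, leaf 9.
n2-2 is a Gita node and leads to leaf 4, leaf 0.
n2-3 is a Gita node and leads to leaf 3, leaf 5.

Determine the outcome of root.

3

n1-1 (Gita): min(6, 5) = 5
n1-2 (Gita): min(8, 4) = 4
n1-3 (Gita): min(2, 3, 7) = 2
n1 (Yuki): max(5, 4, 2) = 5
n2-1 (Gita): min(3, 2, 9) = 2
n2-2 (Gita): min(4, 0) = 0
n2-3 (Gita): min(3, 5) = 3
n2 (Yuki): max(2, 0, 3) = 3
root (Gita): min(5, 3) = 3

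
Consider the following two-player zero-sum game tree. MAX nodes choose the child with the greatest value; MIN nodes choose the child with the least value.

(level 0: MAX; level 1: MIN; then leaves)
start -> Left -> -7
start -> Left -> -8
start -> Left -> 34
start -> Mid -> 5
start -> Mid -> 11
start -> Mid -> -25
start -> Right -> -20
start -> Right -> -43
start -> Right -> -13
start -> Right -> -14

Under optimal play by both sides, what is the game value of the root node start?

Left (MIN): min(-7, -8, 34) = -8
Mid (MIN): min(5, 11, -25) = -25
Right (MIN): min(-20, -43, -13, -14) = -43
start (MAX): max(-8, -25, -43) = -8

-8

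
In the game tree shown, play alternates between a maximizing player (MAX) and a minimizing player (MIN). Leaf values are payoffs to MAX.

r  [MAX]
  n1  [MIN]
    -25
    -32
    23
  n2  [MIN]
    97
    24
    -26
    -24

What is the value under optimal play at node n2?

n2 (MIN): min(97, 24, -26, -24) = -26

-26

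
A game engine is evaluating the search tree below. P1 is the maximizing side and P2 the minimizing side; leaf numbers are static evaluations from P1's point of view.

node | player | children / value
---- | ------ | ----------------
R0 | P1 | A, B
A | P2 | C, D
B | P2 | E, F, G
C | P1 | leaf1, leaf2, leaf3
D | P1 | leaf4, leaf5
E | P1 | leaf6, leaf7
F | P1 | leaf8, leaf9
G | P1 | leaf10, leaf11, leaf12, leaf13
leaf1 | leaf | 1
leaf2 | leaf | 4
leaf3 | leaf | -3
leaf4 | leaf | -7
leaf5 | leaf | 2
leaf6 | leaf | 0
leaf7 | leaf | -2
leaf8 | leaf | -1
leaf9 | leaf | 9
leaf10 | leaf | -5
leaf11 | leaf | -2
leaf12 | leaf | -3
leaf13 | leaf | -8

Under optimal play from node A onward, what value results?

2

C (P1): max(1, 4, -3) = 4
D (P1): max(-7, 2) = 2
A (P2): min(4, 2) = 2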